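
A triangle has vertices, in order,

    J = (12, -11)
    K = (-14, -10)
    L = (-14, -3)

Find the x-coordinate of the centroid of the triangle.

Apply the shoelace formula. First the cross-terms c_i = x_i·y_{i+1} − x_{i+1}·y_i:
  -274, -98, 190  ⇒  2A = -182, A = -91.
Then Σ (x_i + x_{i+1})·c_i = 2912, so x̄ = 2912 / (6·(-91)) = -16/3.

-16/3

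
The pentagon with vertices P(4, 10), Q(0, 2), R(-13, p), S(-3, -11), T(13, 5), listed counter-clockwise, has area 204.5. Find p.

-2

Write out the shoelace sum; only the two edges meeting at R involve p:
2·Area = [(0·p − (-13)·2) + ((-13)·(-11) − (-3)·p)] + 246
       = 3·p + 415 = 409
⇒ p = -2.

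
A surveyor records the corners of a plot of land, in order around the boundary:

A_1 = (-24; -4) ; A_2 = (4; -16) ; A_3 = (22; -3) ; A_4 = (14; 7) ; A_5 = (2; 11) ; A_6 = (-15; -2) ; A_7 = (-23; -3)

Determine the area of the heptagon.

Apply the shoelace (surveyor's) formula: 2A = Σ (x_i·y_{i+1} − x_{i+1}·y_i), indices taken mod 7.
A_1→A_2: (-24)(-16) − (4)(-4) = 400
A_2→A_3: (4)(-3) − (22)(-16) = 340
A_3→A_4: (22)(7) − (14)(-3) = 196
A_4→A_5: (14)(11) − (2)(7) = 140
A_5→A_6: (2)(-2) − (-15)(11) = 161
A_6→A_7: (-15)(-3) − (-23)(-2) = -1
A_7→A_1: (-23)(-4) − (-24)(-3) = 20
Σ = 1256
Area = |Σ|/2 = 628.

628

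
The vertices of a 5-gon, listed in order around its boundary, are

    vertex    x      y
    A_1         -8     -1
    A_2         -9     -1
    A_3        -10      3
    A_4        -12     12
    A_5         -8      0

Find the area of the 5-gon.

9

Apply the shoelace formula: 2A = Σ (x_i·y_{i+1} − x_{i+1}·y_i), indices taken mod 5.
Cross-terms: -1, -37, -84, 96, 8  ⇒  Σ = -18
Area = |Σ|/2 = 9.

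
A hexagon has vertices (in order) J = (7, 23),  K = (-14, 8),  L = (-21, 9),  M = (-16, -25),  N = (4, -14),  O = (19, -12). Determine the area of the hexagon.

J→K: (7)(8) − (-14)(23) = 378
K→L: (-14)(9) − (-21)(8) = 42
L→M: (-21)(-25) − (-16)(9) = 669
M→N: (-16)(-14) − (4)(-25) = 324
N→O: (4)(-12) − (19)(-14) = 218
O→J: (19)(23) − (7)(-12) = 521
Σ = 2152
Area = |Σ|/2 = 1076.

1076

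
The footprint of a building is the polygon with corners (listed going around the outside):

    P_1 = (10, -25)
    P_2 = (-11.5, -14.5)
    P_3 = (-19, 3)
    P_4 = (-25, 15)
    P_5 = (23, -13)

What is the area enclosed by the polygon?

708.75

Apply Gauss's area formula: 2A = Σ (x_i·y_{i+1} − x_{i+1}·y_i), indices taken mod 5.
P_1→P_2: (10)(-14.5) − (-11.5)(-25) = -432.5
P_2→P_3: (-11.5)(3) − (-19)(-14.5) = -310
P_3→P_4: (-19)(15) − (-25)(3) = -210
P_4→P_5: (-25)(-13) − (23)(15) = -20
P_5→P_1: (23)(-25) − (10)(-13) = -445
Σ = -1417.5
Area = |Σ|/2 = 708.75.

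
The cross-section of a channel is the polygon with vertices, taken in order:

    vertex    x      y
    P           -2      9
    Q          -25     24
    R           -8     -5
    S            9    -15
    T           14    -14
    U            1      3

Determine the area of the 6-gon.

Apply Gauss's area formula: 2A = Σ (x_i·y_{i+1} − x_{i+1}·y_i), indices taken mod 6.
Σ = (177) + (317) + (165) + (84) + (56) + (15) = 814
Area = |Σ|/2 = 407.

407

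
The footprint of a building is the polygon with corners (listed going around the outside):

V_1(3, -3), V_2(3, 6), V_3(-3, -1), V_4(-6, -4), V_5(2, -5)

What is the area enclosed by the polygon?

Σ = (27) + (15) + (6) + (38) + (9) = 95
Area = |Σ|/2 = 47.5.

47.5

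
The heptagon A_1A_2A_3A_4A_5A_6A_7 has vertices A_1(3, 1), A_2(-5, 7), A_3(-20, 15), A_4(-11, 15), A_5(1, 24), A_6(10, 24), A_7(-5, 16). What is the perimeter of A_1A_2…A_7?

94

|A_1A_2| = √((-8)² + (6)²) = √100 = 10
|A_2A_3| = √((-15)² + (8)²) = √289 = 17
|A_3A_4| = √((9)² + (0)²) = √81 = 9
|A_4A_5| = √((12)² + (9)²) = √225 = 15
|A_5A_6| = √((9)² + (0)²) = √81 = 9
|A_6A_7| = √((-15)² + (-8)²) = √289 = 17
|A_7A_1| = √((8)² + (-15)²) = √289 = 17
Perimeter = 10 + 17 + 9 + 15 + 9 + 17 + 17 = 94.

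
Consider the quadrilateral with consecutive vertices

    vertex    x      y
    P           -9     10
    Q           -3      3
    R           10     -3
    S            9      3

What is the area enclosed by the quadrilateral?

78

Apply the shoelace (surveyor's) formula: 2A = Σ (x_i·y_{i+1} − x_{i+1}·y_i), indices taken mod 4.
Σ = (3) + (-21) + (57) + (117) = 156
Area = |Σ|/2 = 78.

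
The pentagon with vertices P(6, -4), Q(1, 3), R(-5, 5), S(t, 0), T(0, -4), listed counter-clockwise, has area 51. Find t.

The doubled signed area Σ (x_i y_{i+1} − x_{i+1} y_i) is linear in t.
With t=0 it equals 66; the coefficient of t is -9 (from the two edges through S).
So -9·t + 66 = 2·51 = 102 ⇒ t = -4.

-4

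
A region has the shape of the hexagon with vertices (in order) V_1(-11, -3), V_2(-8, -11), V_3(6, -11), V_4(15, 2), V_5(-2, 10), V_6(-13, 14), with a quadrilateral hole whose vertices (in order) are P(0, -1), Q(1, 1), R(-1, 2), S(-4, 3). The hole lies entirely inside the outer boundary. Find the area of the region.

432

Outer boundary:
Apply the surveyor's formula: 2A = Σ (x_i·y_{i+1} − x_{i+1}·y_i), indices taken mod 6.
Σ = (97) + (154) + (177) + (154) + (102) + (193) = 877
Area = |Σ|/2 = 438.5.
Hole:
Apply the surveyor's formula: 2A = Σ (x_i·y_{i+1} − x_{i+1}·y_i), indices taken mod 4.
P→Q: (0)(1) − (1)(-1) = 1
Q→R: (1)(2) − (-1)(1) = 3
R→S: (-1)(3) − (-4)(2) = 5
S→P: (-4)(-1) − (0)(3) = 4
Σ = 13
Area = |Σ|/2 = 6.5.
Net area = 438.5 − 6.5 = 432.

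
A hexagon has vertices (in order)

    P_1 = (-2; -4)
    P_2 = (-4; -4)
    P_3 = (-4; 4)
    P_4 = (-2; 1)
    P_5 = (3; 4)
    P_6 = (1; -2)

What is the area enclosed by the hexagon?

Cross-terms: -8, -32, 4, -11, -10, -8  ⇒  Σ = -65
Area = |Σ|/2 = 32.5.

32.5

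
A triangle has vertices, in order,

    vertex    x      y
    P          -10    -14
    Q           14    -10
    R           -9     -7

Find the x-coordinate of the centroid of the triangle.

Apply Gauss's area formula. First the cross-terms c_i = x_i·y_{i+1} − x_{i+1}·y_i:
  296, -188, 56  ⇒  2A = 164, A = 82.
Then Σ (x_i + x_{i+1})·c_i = -820, so x̄ = -820 / (6·82) = -5/3.

-5/3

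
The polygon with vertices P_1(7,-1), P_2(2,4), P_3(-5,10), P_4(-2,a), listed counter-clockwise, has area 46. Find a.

0

The doubled signed area Σ (x_i y_{i+1} − x_{i+1} y_i) is linear in a.
With a=0 it equals 92; the coefficient of a is -12 (from the two edges through P_4).
So -12·a + 92 = 2·46 = 92 ⇒ a = 0.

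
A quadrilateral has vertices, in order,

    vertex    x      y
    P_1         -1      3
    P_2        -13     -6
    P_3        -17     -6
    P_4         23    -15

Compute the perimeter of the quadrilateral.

90

|P_1P_2| = √((-12)² + (-9)²) = √225 = 15
|P_2P_3| = √((-4)² + (0)²) = √16 = 4
|P_3P_4| = √((40)² + (-9)²) = √1681 = 41
|P_4P_1| = √((-24)² + (18)²) = √900 = 30
Perimeter = 15 + 4 + 41 + 30 = 90.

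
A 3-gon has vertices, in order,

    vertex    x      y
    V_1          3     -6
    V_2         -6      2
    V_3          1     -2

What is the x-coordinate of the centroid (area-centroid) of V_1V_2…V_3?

-2/3

Apply the shoelace formula. First the cross-terms c_i = x_i·y_{i+1} − x_{i+1}·y_i:
  -30, 10, 0  ⇒  2A = -20, A = -10.
Then Σ (x_i + x_{i+1})·c_i = 40, so x̄ = 40 / (6·(-10)) = -2/3.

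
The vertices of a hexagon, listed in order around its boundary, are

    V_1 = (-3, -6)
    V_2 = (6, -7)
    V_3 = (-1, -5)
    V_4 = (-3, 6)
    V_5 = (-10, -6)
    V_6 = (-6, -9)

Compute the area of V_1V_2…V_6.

Cross-terms: 57, -37, -21, 78, 54, 9  ⇒  Σ = 140
Area = |Σ|/2 = 70.

70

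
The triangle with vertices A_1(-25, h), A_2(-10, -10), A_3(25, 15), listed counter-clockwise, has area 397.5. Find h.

Write out the shoelace sum; only the two edges meeting at A_1 involve h:
2·Area = [(25·h − (-25)·15) + ((-25)·(-10) − (-10)·h)] + 100
       = 35·h + 725 = 795
⇒ h = 2.

2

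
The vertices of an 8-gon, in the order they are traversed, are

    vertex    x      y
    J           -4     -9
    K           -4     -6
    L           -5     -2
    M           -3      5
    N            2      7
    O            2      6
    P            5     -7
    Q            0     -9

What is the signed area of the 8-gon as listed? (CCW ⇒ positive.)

Apply the surveyor's formula: 2A = Σ (x_i·y_{i+1} − x_{i+1}·y_i), indices taken mod 8.
Σ = (-12) + (-22) + (-31) + (-31) + (-2) + (-44) + (-45) + (-36) = -223
Signed area = Σ/2 = -111.5 (negative ⇒ clockwise traversal).

-111.5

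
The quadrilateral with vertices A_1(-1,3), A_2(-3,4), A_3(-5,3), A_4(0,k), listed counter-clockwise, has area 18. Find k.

Write out the shoelace sum; only the two edges meeting at A_4 involve k:
2·Area = [((-5)·k − 0·3) + (0·3 − (-1)·k)] + 16
       = -4·k + 16 = 36
⇒ k = -5.

-5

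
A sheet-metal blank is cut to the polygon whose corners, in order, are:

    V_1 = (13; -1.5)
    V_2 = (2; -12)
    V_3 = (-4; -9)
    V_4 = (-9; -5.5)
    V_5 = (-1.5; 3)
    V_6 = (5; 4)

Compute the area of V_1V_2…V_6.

196.875

Apply the shoelace formula: 2A = Σ (x_i·y_{i+1} − x_{i+1}·y_i), indices taken mod 6.
Cross-terms: -153, -66, -59, -35.25, -21, -59.5  ⇒  Σ = -393.75
Area = |Σ|/2 = 196.875.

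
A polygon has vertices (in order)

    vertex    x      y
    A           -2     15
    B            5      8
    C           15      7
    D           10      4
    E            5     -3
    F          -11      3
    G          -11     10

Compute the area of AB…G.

238

Apply Gauss's area formula: 2A = Σ (x_i·y_{i+1} − x_{i+1}·y_i), indices taken mod 7.
Cross-terms: -91, -85, -10, -50, -18, -77, -145  ⇒  Σ = -476
Area = |Σ|/2 = 238.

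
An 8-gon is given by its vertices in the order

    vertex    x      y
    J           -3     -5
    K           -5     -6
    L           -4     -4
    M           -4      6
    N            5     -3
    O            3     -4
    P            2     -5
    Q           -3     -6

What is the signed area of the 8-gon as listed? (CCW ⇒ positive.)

-58.5

Apply the shoelace formula: 2A = Σ (x_i·y_{i+1} − x_{i+1}·y_i), indices taken mod 8.
J→K: (-3)(-6) − (-5)(-5) = -7
K→L: (-5)(-4) − (-4)(-6) = -4
L→M: (-4)(6) − (-4)(-4) = -40
M→N: (-4)(-3) − (5)(6) = -18
N→O: (5)(-4) − (3)(-3) = -11
O→P: (3)(-5) − (2)(-4) = -7
P→Q: (2)(-6) − (-3)(-5) = -27
Q→J: (-3)(-5) − (-3)(-6) = -3
Σ = -117
Signed area = Σ/2 = -58.5 (negative ⇒ clockwise traversal).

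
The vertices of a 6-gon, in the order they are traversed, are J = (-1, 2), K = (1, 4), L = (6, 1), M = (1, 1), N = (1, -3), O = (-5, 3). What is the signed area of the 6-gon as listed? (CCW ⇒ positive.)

Apply the surveyor's formula: 2A = Σ (x_i·y_{i+1} − x_{i+1}·y_i), indices taken mod 6.
Σ = (-6) + (-23) + (5) + (-4) + (-12) + (-7) = -47
Signed area = Σ/2 = -23.5 (negative ⇒ clockwise traversal).

-23.5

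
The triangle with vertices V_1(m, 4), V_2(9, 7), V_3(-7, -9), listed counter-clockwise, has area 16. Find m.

The doubled signed area Σ (x_i y_{i+1} − x_{i+1} y_i) is linear in m.
With m=0 it equals -96; the coefficient of m is 16 (from the two edges through V_1).
So 16·m + -96 = 2·16 = 32 ⇒ m = 8.

8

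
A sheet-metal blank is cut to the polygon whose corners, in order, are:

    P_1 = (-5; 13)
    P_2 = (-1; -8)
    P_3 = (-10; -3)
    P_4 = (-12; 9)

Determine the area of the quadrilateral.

130.5

Σ = (53) + (-77) + (-126) + (-111) = -261
Area = |Σ|/2 = 130.5.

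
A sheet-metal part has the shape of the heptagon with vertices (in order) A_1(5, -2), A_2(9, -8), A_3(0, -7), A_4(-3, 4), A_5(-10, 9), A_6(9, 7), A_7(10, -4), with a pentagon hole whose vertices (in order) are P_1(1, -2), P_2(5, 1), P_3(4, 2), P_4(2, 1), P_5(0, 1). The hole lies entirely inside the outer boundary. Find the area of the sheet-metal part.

Outer boundary:
Apply the surveyor's formula: 2A = Σ (x_i·y_{i+1} − x_{i+1}·y_i), indices taken mod 7.
Σ = (-22) + (-63) + (-21) + (13) + (-151) + (-106) + (0) = -350
Area = |Σ|/2 = 175.
Hole:
Apply the shoelace (surveyor's) formula: 2A = Σ (x_i·y_{i+1} − x_{i+1}·y_i), indices taken mod 5.
Σ = (11) + (6) + (0) + (2) + (-1) = 18
Area = |Σ|/2 = 9.
Net area = 175 − 9 = 166.

166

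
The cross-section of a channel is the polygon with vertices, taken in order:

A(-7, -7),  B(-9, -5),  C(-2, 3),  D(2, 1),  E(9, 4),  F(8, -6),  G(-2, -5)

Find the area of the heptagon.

Cross-terms: -28, -37, -8, -1, -86, -52, -21  ⇒  Σ = -233
Area = |Σ|/2 = 116.5.

116.5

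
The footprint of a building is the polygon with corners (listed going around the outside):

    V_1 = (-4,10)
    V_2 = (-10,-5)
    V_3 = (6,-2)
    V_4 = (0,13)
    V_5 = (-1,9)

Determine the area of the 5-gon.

143.5

Apply the surveyor's formula: 2A = Σ (x_i·y_{i+1} − x_{i+1}·y_i), indices taken mod 5.
Cross-terms: 120, 50, 78, 13, 26  ⇒  Σ = 287
Area = |Σ|/2 = 143.5.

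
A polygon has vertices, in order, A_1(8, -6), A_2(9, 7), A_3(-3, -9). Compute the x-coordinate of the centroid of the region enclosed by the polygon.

14/3

Apply the shoelace formula. First the cross-terms c_i = x_i·y_{i+1} − x_{i+1}·y_i:
  110, -60, 90  ⇒  2A = 140, A = 70.
Then Σ (x_i + x_{i+1})·c_i = 1960, so x̄ = 1960 / (6·70) = 14/3.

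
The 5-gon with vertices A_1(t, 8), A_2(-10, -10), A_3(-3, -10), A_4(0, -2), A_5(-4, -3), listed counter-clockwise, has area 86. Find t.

Write out the shoelace sum; only the two edges meeting at A_1 involve t:
2·Area = [((-4)·8 − t·(-3)) + (t·(-10) − (-10)·8)] + 68
       = -7·t + 116 = 172
⇒ t = -8.

-8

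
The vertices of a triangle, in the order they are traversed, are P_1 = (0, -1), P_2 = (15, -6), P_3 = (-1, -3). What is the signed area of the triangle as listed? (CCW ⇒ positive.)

-17.5

Apply the shoelace (surveyor's) formula: 2A = Σ (x_i·y_{i+1} − x_{i+1}·y_i), indices taken mod 3.
Σ = (15) + (-51) + (1) = -35
Signed area = Σ/2 = -17.5 (negative ⇒ clockwise traversal).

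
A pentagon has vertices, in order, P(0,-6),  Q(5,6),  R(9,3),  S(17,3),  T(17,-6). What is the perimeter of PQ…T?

52

|PQ| = √((5)² + (12)²) = √169 = 13
|QR| = √((4)² + (-3)²) = √25 = 5
|RS| = √((8)² + (0)²) = √64 = 8
|ST| = √((0)² + (-9)²) = √81 = 9
|TP| = √((-17)² + (0)²) = √289 = 17
Perimeter = 13 + 5 + 8 + 9 + 17 = 52.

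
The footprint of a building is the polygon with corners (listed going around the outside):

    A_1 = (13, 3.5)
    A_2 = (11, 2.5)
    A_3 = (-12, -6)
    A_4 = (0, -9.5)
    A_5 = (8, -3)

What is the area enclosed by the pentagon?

107.5

Apply Gauss's area formula: 2A = Σ (x_i·y_{i+1} − x_{i+1}·y_i), indices taken mod 5.
Σ = (-6) + (-36) + (114) + (76) + (67) = 215
Area = |Σ|/2 = 107.5.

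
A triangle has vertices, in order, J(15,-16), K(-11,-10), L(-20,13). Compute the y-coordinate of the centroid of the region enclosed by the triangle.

Apply Gauss's area formula. First the cross-terms c_i = x_i·y_{i+1} − x_{i+1}·y_i:
  -326, -343, 125  ⇒  2A = -544, A = -272.
Then Σ (y_i + y_{i+1})·c_i = 7072, so ȳ = 7072 / (6·(-272)) = -13/3.

-13/3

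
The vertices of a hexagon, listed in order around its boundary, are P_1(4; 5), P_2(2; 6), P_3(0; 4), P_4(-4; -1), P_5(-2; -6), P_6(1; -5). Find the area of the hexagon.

Σ = (14) + (8) + (16) + (22) + (16) + (25) = 101
Area = |Σ|/2 = 50.5.

50.5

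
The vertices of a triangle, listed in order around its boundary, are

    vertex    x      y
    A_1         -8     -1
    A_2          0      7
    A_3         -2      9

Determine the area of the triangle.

Σ = (-56) + (14) + (74) = 32
Area = |Σ|/2 = 16.

16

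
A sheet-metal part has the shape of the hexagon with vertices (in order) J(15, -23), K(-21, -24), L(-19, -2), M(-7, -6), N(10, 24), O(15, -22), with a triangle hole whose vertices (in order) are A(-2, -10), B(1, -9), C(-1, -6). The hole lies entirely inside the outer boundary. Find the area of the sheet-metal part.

924.5

Outer boundary:
Apply the surveyor's formula: 2A = Σ (x_i·y_{i+1} − x_{i+1}·y_i), indices taken mod 6.
Σ = (-843) + (-414) + (100) + (-108) + (-580) + (-15) = -1860
Area = |Σ|/2 = 930.
Hole:
A→B: (-2)(-9) − (1)(-10) = 28
B→C: (1)(-6) − (-1)(-9) = -15
C→A: (-1)(-10) − (-2)(-6) = -2
Σ = 11
Area = |Σ|/2 = 5.5.
Net area = 930 − 5.5 = 924.5.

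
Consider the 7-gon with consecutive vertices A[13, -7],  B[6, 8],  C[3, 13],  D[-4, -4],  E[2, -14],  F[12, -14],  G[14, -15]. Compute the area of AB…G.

278.5

Apply Gauss's area formula: 2A = Σ (x_i·y_{i+1} − x_{i+1}·y_i), indices taken mod 7.
A→B: (13)(8) − (6)(-7) = 146
B→C: (6)(13) − (3)(8) = 54
C→D: (3)(-4) − (-4)(13) = 40
D→E: (-4)(-14) − (2)(-4) = 64
E→F: (2)(-14) − (12)(-14) = 140
F→G: (12)(-15) − (14)(-14) = 16
G→A: (14)(-7) − (13)(-15) = 97
Σ = 557
Area = |Σ|/2 = 278.5.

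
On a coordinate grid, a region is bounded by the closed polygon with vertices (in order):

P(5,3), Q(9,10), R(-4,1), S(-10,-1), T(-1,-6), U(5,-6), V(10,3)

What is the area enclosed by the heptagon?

135.5

Σ = (23) + (49) + (14) + (59) + (36) + (75) + (15) = 271
Area = |Σ|/2 = 135.5.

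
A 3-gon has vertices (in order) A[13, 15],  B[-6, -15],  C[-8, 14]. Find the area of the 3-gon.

305.5

Σ = (-105) + (-204) + (-302) = -611
Area = |Σ|/2 = 305.5.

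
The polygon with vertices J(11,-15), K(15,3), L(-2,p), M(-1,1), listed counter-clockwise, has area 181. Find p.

6

The doubled signed area Σ (x_i y_{i+1} − x_{i+1} y_i) is linear in p.
With p=0 it equals 266; the coefficient of p is 16 (from the two edges through L).
So 16·p + 266 = 2·181 = 362 ⇒ p = 6.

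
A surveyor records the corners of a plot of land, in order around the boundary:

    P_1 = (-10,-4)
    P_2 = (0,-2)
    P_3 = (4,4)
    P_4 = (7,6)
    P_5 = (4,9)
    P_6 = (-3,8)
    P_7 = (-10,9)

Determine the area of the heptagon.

152.5

Apply the shoelace (surveyor's) formula: 2A = Σ (x_i·y_{i+1} − x_{i+1}·y_i), indices taken mod 7.
Σ = (20) + (8) + (-4) + (39) + (59) + (53) + (130) = 305
Area = |Σ|/2 = 152.5.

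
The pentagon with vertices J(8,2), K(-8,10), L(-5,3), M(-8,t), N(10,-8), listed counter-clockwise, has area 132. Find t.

Write out the shoelace sum; only the two edges meeting at M involve t:
2·Area = [((-5)·t − (-8)·3) + ((-8)·(-8) − 10·t)] + 206
       = -15·t + 294 = 264
⇒ t = 2.

2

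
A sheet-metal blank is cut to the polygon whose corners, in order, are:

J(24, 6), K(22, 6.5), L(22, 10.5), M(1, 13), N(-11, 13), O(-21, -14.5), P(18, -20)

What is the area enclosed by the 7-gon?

Apply the surveyor's formula: 2A = Σ (x_i·y_{i+1} − x_{i+1}·y_i), indices taken mod 7.
Σ = (24) + (88) + (275.5) + (156) + (432.5) + (681) + (588) = 2245
Area = |Σ|/2 = 1122.5.

1122.5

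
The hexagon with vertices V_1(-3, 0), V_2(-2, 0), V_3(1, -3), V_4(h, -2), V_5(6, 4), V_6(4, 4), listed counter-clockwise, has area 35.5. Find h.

The doubled signed area Σ (x_i y_{i+1} − x_{i+1} y_i) is linear in h.
With h=0 it equals 36; the coefficient of h is 7 (from the two edges through V_4).
So 7·h + 36 = 2·35.5 = 71 ⇒ h = 5.

5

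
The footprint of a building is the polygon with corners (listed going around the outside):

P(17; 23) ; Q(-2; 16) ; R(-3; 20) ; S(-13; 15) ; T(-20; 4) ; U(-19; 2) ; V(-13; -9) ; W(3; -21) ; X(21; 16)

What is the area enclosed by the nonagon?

Σ = (318) + (8) + (215) + (248) + (36) + (197) + (300) + (489) + (211) = 2022
Area = |Σ|/2 = 1011.

1011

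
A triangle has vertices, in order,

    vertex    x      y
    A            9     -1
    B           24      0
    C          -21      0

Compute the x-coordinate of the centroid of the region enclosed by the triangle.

Apply the surveyor's formula. First the cross-terms c_i = x_i·y_{i+1} − x_{i+1}·y_i:
  24, 0, 21  ⇒  2A = 45, A = 22.5.
Then Σ (x_i + x_{i+1})·c_i = 540, so x̄ = 540 / (6·22.5) = 4.

4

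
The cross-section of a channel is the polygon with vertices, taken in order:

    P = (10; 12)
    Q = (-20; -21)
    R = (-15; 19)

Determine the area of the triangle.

517.5

Apply Gauss's area formula: 2A = Σ (x_i·y_{i+1} − x_{i+1}·y_i), indices taken mod 3.
P→Q: (10)(-21) − (-20)(12) = 30
Q→R: (-20)(19) − (-15)(-21) = -695
R→P: (-15)(12) − (10)(19) = -370
Σ = -1035
Area = |Σ|/2 = 517.5.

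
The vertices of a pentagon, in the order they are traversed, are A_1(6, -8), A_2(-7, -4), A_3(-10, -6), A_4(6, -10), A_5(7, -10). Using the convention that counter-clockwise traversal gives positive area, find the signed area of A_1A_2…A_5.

Apply the shoelace (surveyor's) formula: 2A = Σ (x_i·y_{i+1} − x_{i+1}·y_i), indices taken mod 5.
A_1→A_2: (6)(-4) − (-7)(-8) = -80
A_2→A_3: (-7)(-6) − (-10)(-4) = 2
A_3→A_4: (-10)(-10) − (6)(-6) = 136
A_4→A_5: (6)(-10) − (7)(-10) = 10
A_5→A_1: (7)(-8) − (6)(-10) = 4
Σ = 72
Signed area = Σ/2 = 36 (positive ⇒ counter-clockwise traversal).

36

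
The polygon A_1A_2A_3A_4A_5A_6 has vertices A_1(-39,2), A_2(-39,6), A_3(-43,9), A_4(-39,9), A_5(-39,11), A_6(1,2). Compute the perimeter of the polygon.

96

|A_1A_2| = √((0)² + (4)²) = √16 = 4
|A_2A_3| = √((-4)² + (3)²) = √25 = 5
|A_3A_4| = √((4)² + (0)²) = √16 = 4
|A_4A_5| = √((0)² + (2)²) = √4 = 2
|A_5A_6| = √((40)² + (-9)²) = √1681 = 41
|A_6A_1| = √((-40)² + (0)²) = √1600 = 40
Perimeter = 4 + 5 + 4 + 2 + 41 + 40 = 96.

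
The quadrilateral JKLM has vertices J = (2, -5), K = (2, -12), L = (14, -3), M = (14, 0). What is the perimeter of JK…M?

38

|JK| = √((0)² + (-7)²) = √49 = 7
|KL| = √((12)² + (9)²) = √225 = 15
|LM| = √((0)² + (3)²) = √9 = 3
|MJ| = √((-12)² + (-5)²) = √169 = 13
Perimeter = 7 + 15 + 3 + 13 = 38.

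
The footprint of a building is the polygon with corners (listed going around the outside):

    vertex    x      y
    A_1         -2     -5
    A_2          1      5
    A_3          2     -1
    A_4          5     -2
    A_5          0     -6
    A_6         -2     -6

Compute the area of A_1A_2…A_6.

29.5

Apply the shoelace formula: 2A = Σ (x_i·y_{i+1} − x_{i+1}·y_i), indices taken mod 6.
Cross-terms: -5, -11, 1, -30, -12, -2  ⇒  Σ = -59
Area = |Σ|/2 = 29.5.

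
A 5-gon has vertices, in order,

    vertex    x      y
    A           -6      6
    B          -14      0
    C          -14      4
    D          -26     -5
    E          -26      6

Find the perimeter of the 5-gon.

|AB| = √((-8)² + (-6)²) = √100 = 10
|BC| = √((0)² + (4)²) = √16 = 4
|CD| = √((-12)² + (-9)²) = √225 = 15
|DE| = √((0)² + (11)²) = √121 = 11
|EA| = √((20)² + (0)²) = √400 = 20
Perimeter = 10 + 4 + 15 + 11 + 20 = 60.

60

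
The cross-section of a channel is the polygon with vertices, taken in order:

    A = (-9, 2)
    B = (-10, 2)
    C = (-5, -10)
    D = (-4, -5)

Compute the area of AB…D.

Apply the surveyor's formula: 2A = Σ (x_i·y_{i+1} − x_{i+1}·y_i), indices taken mod 4.
Σ = (2) + (110) + (-15) + (-53) = 44
Area = |Σ|/2 = 22.

22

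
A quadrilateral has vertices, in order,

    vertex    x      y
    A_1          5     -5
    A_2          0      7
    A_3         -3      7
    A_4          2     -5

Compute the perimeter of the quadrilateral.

32

|A_1A_2| = √((-5)² + (12)²) = √169 = 13
|A_2A_3| = √((-3)² + (0)²) = √9 = 3
|A_3A_4| = √((5)² + (-12)²) = √169 = 13
|A_4A_1| = √((3)² + (0)²) = √9 = 3
Perimeter = 13 + 3 + 13 + 3 = 32.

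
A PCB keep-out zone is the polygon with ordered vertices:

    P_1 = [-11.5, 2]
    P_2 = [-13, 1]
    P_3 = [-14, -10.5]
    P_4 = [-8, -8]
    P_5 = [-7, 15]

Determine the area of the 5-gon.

87.75

P_1→P_2: (-11.5)(1) − (-13)(2) = 14.5
P_2→P_3: (-13)(-10.5) − (-14)(1) = 150.5
P_3→P_4: (-14)(-8) − (-8)(-10.5) = 28
P_4→P_5: (-8)(15) − (-7)(-8) = -176
P_5→P_1: (-7)(2) − (-11.5)(15) = 158.5
Σ = 175.5
Area = |Σ|/2 = 87.75.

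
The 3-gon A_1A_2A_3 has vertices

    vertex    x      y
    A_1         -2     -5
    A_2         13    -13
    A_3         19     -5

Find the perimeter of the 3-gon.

48

|A_1A_2| = √((15)² + (-8)²) = √289 = 17
|A_2A_3| = √((6)² + (8)²) = √100 = 10
|A_3A_1| = √((-21)² + (0)²) = √441 = 21
Perimeter = 17 + 10 + 21 = 48.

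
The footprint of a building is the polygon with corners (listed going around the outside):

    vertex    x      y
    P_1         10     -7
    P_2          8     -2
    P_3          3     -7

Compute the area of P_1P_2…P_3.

17.5

Apply the surveyor's formula: 2A = Σ (x_i·y_{i+1} − x_{i+1}·y_i), indices taken mod 3.
P_1→P_2: (10)(-2) − (8)(-7) = 36
P_2→P_3: (8)(-7) − (3)(-2) = -50
P_3→P_1: (3)(-7) − (10)(-7) = 49
Σ = 35
Area = |Σ|/2 = 17.5.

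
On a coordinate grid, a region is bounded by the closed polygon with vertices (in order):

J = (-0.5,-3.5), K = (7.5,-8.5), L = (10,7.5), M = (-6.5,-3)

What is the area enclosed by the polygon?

105.875

Σ = (30.5) + (141.25) + (18.75) + (21.25) = 211.75
Area = |Σ|/2 = 105.875.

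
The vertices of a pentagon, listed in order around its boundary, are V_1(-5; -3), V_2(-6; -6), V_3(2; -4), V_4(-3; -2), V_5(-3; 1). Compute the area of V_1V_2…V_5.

Apply the shoelace (surveyor's) formula: 2A = Σ (x_i·y_{i+1} − x_{i+1}·y_i), indices taken mod 5.
V_1→V_2: (-5)(-6) − (-6)(-3) = 12
V_2→V_3: (-6)(-4) − (2)(-6) = 36
V_3→V_4: (2)(-2) − (-3)(-4) = -16
V_4→V_5: (-3)(1) − (-3)(-2) = -9
V_5→V_1: (-3)(-3) − (-5)(1) = 14
Σ = 37
Area = |Σ|/2 = 18.5.

18.5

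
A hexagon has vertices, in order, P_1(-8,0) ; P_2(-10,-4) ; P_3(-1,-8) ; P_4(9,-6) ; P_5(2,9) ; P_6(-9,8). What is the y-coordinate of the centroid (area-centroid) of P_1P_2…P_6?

7/30

Apply the shoelace formula. First the cross-terms c_i = x_i·y_{i+1} − x_{i+1}·y_i:
  32, 76, 78, 93, 97, 64  ⇒  2A = 440, A = 220.
Then Σ (y_i + y_{i+1})·c_i = 308, so ȳ = 308 / (6·220) = 7/30.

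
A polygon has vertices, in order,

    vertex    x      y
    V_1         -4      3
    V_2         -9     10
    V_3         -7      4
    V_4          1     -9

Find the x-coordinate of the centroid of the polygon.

-210/47

Apply Gauss's area formula. First the cross-terms c_i = x_i·y_{i+1} − x_{i+1}·y_i:
  -13, 34, 59, -33  ⇒  2A = 47, A = 23.5.
Then Σ (x_i + x_{i+1})·c_i = -630, so x̄ = -630 / (6·23.5) = -210/47.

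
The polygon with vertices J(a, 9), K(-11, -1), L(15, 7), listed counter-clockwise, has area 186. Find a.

-25

Write out the shoelace sum; only the two edges meeting at J involve a:
2·Area = [(15·9 − a·7) + (a·(-1) − (-11)·9)] + -62
       = -8·a + 172 = 372
⇒ a = -25.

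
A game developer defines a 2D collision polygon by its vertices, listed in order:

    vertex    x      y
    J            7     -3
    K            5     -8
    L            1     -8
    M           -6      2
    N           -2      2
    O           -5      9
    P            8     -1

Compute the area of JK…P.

Apply Gauss's area formula: 2A = Σ (x_i·y_{i+1} − x_{i+1}·y_i), indices taken mod 7.
Cross-terms: -41, -32, -46, -8, -8, -67, -17  ⇒  Σ = -219
Area = |Σ|/2 = 109.5.

109.5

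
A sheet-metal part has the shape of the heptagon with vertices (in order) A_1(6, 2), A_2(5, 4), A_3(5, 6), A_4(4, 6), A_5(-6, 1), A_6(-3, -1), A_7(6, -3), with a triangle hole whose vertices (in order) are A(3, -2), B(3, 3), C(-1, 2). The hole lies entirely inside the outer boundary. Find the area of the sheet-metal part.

52

Outer boundary:
Apply the shoelace (surveyor's) formula: 2A = Σ (x_i·y_{i+1} − x_{i+1}·y_i), indices taken mod 7.
Σ = (14) + (10) + (6) + (40) + (9) + (15) + (30) = 124
Area = |Σ|/2 = 62.
Hole:
Σ = (15) + (9) + (-4) = 20
Area = |Σ|/2 = 10.
Net area = 62 − 10 = 52.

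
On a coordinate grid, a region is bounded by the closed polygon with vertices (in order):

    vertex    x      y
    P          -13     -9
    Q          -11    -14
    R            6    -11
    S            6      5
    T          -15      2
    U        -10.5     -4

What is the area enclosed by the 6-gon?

Apply the shoelace (surveyor's) formula: 2A = Σ (x_i·y_{i+1} − x_{i+1}·y_i), indices taken mod 6.
Σ = (83) + (205) + (96) + (87) + (81) + (42.5) = 594.5
Area = |Σ|/2 = 297.25.

297.25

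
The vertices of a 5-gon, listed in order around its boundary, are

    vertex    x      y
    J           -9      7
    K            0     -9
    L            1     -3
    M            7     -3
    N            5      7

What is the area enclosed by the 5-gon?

135

J→K: (-9)(-9) − (0)(7) = 81
K→L: (0)(-3) − (1)(-9) = 9
L→M: (1)(-3) − (7)(-3) = 18
M→N: (7)(7) − (5)(-3) = 64
N→J: (5)(7) − (-9)(7) = 98
Σ = 270
Area = |Σ|/2 = 135.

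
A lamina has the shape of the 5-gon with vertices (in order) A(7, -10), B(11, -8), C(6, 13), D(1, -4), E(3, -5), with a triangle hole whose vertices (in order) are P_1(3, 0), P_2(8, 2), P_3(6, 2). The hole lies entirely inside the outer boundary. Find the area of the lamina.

108

Outer boundary:
Apply the shoelace formula: 2A = Σ (x_i·y_{i+1} − x_{i+1}·y_i), indices taken mod 5.
Σ = (54) + (191) + (-37) + (7) + (5) = 220
Area = |Σ|/2 = 110.
Hole:
Σ = (6) + (4) + (-6) = 4
Area = |Σ|/2 = 2.
Net area = 110 − 2 = 108.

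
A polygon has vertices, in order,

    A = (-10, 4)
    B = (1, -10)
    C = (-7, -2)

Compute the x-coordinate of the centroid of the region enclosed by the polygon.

-16/3

Apply the shoelace formula. First the cross-terms c_i = x_i·y_{i+1} − x_{i+1}·y_i:
  96, -72, -48  ⇒  2A = -24, A = -12.
Then Σ (x_i + x_{i+1})·c_i = 384, so x̄ = 384 / (6·(-12)) = -16/3.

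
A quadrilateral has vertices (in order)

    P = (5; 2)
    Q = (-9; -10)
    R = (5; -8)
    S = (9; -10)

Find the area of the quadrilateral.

90

P→Q: (5)(-10) − (-9)(2) = -32
Q→R: (-9)(-8) − (5)(-10) = 122
R→S: (5)(-10) − (9)(-8) = 22
S→P: (9)(2) − (5)(-10) = 68
Σ = 180
Area = |Σ|/2 = 90.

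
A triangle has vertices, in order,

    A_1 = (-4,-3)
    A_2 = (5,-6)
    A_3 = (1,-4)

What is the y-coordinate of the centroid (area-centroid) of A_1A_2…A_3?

Apply the surveyor's formula. First the cross-terms c_i = x_i·y_{i+1} − x_{i+1}·y_i:
  39, -14, -19  ⇒  2A = 6, A = 3.
Then Σ (y_i + y_{i+1})·c_i = -78, so ȳ = -78 / (6·3) = -13/3.

-13/3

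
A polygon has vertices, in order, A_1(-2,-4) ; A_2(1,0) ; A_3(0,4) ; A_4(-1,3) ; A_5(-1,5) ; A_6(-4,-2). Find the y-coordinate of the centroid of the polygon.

1/22

Apply the shoelace (surveyor's) formula. First the cross-terms c_i = x_i·y_{i+1} − x_{i+1}·y_i:
  4, 4, 4, -2, 22, 12  ⇒  2A = 44, A = 22.
Then Σ (y_i + y_{i+1})·c_i = 6, so ȳ = 6 / (6·22) = 1/22.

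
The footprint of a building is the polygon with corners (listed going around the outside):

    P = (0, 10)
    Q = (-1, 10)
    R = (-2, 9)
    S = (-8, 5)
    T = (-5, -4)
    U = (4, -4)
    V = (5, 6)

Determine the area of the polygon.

Apply the surveyor's formula: 2A = Σ (x_i·y_{i+1} − x_{i+1}·y_i), indices taken mod 7.
P→Q: (0)(10) − (-1)(10) = 10
Q→R: (-1)(9) − (-2)(10) = 11
R→S: (-2)(5) − (-8)(9) = 62
S→T: (-8)(-4) − (-5)(5) = 57
T→U: (-5)(-4) − (4)(-4) = 36
U→V: (4)(6) − (5)(-4) = 44
V→P: (5)(10) − (0)(6) = 50
Σ = 270
Area = |Σ|/2 = 135.

135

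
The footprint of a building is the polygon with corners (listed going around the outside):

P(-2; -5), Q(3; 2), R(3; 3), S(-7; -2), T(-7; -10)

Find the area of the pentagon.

Cross-terms: 11, 3, 15, 56, 15  ⇒  Σ = 100
Area = |Σ|/2 = 50.

50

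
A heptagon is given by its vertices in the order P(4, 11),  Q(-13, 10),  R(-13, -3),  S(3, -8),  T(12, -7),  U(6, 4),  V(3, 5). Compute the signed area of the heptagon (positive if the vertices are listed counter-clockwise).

330.5

Σ = (183) + (169) + (113) + (75) + (90) + (18) + (13) = 661
Signed area = Σ/2 = 330.5 (positive ⇒ counter-clockwise traversal).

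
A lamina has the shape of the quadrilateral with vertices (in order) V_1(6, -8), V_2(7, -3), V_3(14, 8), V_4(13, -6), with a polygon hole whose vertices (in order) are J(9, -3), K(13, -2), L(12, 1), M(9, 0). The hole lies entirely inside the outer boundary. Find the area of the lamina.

Outer boundary:
Apply Gauss's area formula: 2A = Σ (x_i·y_{i+1} − x_{i+1}·y_i), indices taken mod 4.
V_1→V_2: (6)(-3) − (7)(-8) = 38
V_2→V_3: (7)(8) − (14)(-3) = 98
V_3→V_4: (14)(-6) − (13)(8) = -188
V_4→V_1: (13)(-8) − (6)(-6) = -68
Σ = -120
Area = |Σ|/2 = 60.
Hole:
Apply Gauss's area formula: 2A = Σ (x_i·y_{i+1} − x_{i+1}·y_i), indices taken mod 4.
Σ = (21) + (37) + (-9) + (-27) = 22
Area = |Σ|/2 = 11.
Net area = 60 − 11 = 49.

49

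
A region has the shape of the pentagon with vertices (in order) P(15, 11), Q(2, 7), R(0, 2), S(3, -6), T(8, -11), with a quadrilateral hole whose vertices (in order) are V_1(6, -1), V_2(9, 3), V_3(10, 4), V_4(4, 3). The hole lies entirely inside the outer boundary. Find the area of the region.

Outer boundary:
Apply the shoelace formula: 2A = Σ (x_i·y_{i+1} − x_{i+1}·y_i), indices taken mod 5.
P→Q: (15)(7) − (2)(11) = 83
Q→R: (2)(2) − (0)(7) = 4
R→S: (0)(-6) − (3)(2) = -6
S→T: (3)(-11) − (8)(-6) = 15
T→P: (8)(11) − (15)(-11) = 253
Σ = 349
Area = |Σ|/2 = 174.5.
Hole:
Apply the shoelace formula: 2A = Σ (x_i·y_{i+1} − x_{i+1}·y_i), indices taken mod 4.
V_1→V_2: (6)(3) − (9)(-1) = 27
V_2→V_3: (9)(4) − (10)(3) = 6
V_3→V_4: (10)(3) − (4)(4) = 14
V_4→V_1: (4)(-1) − (6)(3) = -22
Σ = 25
Area = |Σ|/2 = 12.5.
Net area = 174.5 − 12.5 = 162.

162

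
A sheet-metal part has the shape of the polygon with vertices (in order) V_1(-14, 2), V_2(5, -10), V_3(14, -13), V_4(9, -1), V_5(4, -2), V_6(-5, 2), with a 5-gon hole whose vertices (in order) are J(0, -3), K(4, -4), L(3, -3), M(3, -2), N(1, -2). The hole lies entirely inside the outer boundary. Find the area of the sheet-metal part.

151

Outer boundary:
Cross-terms: 130, 75, 103, -14, -2, 18  ⇒  Σ = 310
Area = |Σ|/2 = 155.
Hole:
Apply Gauss's area formula: 2A = Σ (x_i·y_{i+1} − x_{i+1}·y_i), indices taken mod 5.
Σ = (12) + (0) + (3) + (-4) + (-3) = 8
Area = |Σ|/2 = 4.
Net area = 155 − 4 = 151.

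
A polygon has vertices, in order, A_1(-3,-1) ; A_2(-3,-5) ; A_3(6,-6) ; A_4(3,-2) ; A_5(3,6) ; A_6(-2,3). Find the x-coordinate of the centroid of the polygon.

118/183

Apply the shoelace (surveyor's) formula. First the cross-terms c_i = x_i·y_{i+1} − x_{i+1}·y_i:
  12, 48, 6, 24, 21, 11  ⇒  2A = 122, A = 61.
Then Σ (x_i + x_{i+1})·c_i = 236, so x̄ = 236 / (6·61) = 118/183.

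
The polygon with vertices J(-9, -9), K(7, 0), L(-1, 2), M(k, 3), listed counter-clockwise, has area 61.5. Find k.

The doubled signed area Σ (x_i y_{i+1} − x_{i+1} y_i) is linear in k.
With k=0 it equals 101; the coefficient of k is -11 (from the two edges through M).
So -11·k + 101 = 2·61.5 = 123 ⇒ k = -2.

-2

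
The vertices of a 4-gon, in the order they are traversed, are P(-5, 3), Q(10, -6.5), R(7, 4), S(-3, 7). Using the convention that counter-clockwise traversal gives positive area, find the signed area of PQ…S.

Apply Gauss's area formula: 2A = Σ (x_i·y_{i+1} − x_{i+1}·y_i), indices taken mod 4.
P→Q: (-5)(-6.5) − (10)(3) = 2.5
Q→R: (10)(4) − (7)(-6.5) = 85.5
R→S: (7)(7) − (-3)(4) = 61
S→P: (-3)(3) − (-5)(7) = 26
Σ = 175
Signed area = Σ/2 = 87.5 (positive ⇒ counter-clockwise traversal).

87.5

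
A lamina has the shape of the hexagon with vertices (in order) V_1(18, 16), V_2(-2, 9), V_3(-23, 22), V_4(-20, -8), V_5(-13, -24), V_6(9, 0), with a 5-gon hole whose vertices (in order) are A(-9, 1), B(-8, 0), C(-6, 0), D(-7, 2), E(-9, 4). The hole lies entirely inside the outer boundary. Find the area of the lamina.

Outer boundary:
Apply the shoelace formula: 2A = Σ (x_i·y_{i+1} − x_{i+1}·y_i), indices taken mod 6.
Cross-terms: 194, 163, 624, 376, 216, 144  ⇒  Σ = 1717
Area = |Σ|/2 = 858.5.
Hole:
Apply the shoelace (surveyor's) formula: 2A = Σ (x_i·y_{i+1} − x_{i+1}·y_i), indices taken mod 5.
A→B: (-9)(0) − (-8)(1) = 8
B→C: (-8)(0) − (-6)(0) = 0
C→D: (-6)(2) − (-7)(0) = -12
D→E: (-7)(4) − (-9)(2) = -10
E→A: (-9)(1) − (-9)(4) = 27
Σ = 13
Area = |Σ|/2 = 6.5.
Net area = 858.5 − 6.5 = 852.

852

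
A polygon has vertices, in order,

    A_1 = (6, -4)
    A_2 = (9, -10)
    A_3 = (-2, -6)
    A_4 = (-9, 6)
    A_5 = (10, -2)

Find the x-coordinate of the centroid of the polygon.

Apply the shoelace (surveyor's) formula. First the cross-terms c_i = x_i·y_{i+1} − x_{i+1}·y_i:
  -24, -74, -66, -42, -28  ⇒  2A = -234, A = -117.
Then Σ (x_i + x_{i+1})·c_i = -642, so x̄ = -642 / (6·(-117)) = 107/117.

107/117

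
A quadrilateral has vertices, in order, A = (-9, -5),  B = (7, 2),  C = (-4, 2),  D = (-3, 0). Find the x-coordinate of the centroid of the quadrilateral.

-19/18

Apply the surveyor's formula. First the cross-terms c_i = x_i·y_{i+1} − x_{i+1}·y_i:
  17, 22, 6, 15  ⇒  2A = 60, A = 30.
Then Σ (x_i + x_{i+1})·c_i = -190, so x̄ = -190 / (6·30) = -19/18.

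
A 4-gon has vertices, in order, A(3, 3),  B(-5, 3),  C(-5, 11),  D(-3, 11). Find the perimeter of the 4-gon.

|AB| = √((-8)² + (0)²) = √64 = 8
|BC| = √((0)² + (8)²) = √64 = 8
|CD| = √((2)² + (0)²) = √4 = 2
|DA| = √((6)² + (-8)²) = √100 = 10
Perimeter = 8 + 8 + 2 + 10 = 28.

28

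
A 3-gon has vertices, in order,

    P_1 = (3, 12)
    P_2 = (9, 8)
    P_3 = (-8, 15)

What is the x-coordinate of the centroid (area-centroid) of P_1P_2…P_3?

Apply Gauss's area formula. First the cross-terms c_i = x_i·y_{i+1} − x_{i+1}·y_i:
  -84, 199, -141  ⇒  2A = -26, A = -13.
Then Σ (x_i + x_{i+1})·c_i = -104, so x̄ = -104 / (6·(-13)) = 4/3.

4/3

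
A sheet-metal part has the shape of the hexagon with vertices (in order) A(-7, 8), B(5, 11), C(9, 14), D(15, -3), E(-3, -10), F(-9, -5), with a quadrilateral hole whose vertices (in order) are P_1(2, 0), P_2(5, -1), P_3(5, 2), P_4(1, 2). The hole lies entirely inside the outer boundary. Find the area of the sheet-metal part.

Outer boundary:
Σ = (-117) + (-29) + (-237) + (-159) + (-75) + (-107) = -724
Area = |Σ|/2 = 362.
Hole:
P_1→P_2: (2)(-1) − (5)(0) = -2
P_2→P_3: (5)(2) − (5)(-1) = 15
P_3→P_4: (5)(2) − (1)(2) = 8
P_4→P_1: (1)(0) − (2)(2) = -4
Σ = 17
Area = |Σ|/2 = 8.5.
Net area = 362 − 8.5 = 353.5.

353.5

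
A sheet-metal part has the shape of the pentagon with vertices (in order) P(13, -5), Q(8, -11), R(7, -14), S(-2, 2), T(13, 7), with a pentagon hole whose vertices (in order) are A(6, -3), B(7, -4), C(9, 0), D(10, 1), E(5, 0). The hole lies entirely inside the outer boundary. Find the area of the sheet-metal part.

Outer boundary:
P→Q: (13)(-11) − (8)(-5) = -103
Q→R: (8)(-14) − (7)(-11) = -35
R→S: (7)(2) − (-2)(-14) = -14
S→T: (-2)(7) − (13)(2) = -40
T→P: (13)(-5) − (13)(7) = -156
Σ = -348
Area = |Σ|/2 = 174.
Hole:
Apply the surveyor's formula: 2A = Σ (x_i·y_{i+1} − x_{i+1}·y_i), indices taken mod 5.
Σ = (-3) + (36) + (9) + (-5) + (-15) = 22
Area = |Σ|/2 = 11.
Net area = 174 − 11 = 163.

163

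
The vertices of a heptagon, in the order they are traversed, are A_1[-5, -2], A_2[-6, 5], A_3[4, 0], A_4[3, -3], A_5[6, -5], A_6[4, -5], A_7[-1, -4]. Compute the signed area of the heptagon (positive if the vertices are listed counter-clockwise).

Σ = (-37) + (-20) + (-12) + (3) + (-10) + (-21) + (-18) = -115
Signed area = Σ/2 = -57.5 (negative ⇒ clockwise traversal).

-57.5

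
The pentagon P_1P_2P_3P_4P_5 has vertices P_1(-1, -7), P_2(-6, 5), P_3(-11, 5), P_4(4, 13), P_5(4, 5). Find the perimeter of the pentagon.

56

|P_1P_2| = √((-5)² + (12)²) = √169 = 13
|P_2P_3| = √((-5)² + (0)²) = √25 = 5
|P_3P_4| = √((15)² + (8)²) = √289 = 17
|P_4P_5| = √((0)² + (-8)²) = √64 = 8
|P_5P_1| = √((-5)² + (-12)²) = √169 = 13
Perimeter = 13 + 5 + 17 + 8 + 13 = 56.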